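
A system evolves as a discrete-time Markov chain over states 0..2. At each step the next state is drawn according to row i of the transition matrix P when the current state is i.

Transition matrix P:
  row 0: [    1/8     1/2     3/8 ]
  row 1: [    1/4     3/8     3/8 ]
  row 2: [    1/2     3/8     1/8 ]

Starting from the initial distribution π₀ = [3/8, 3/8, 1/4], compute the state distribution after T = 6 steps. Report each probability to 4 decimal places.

t=0: π = [0.3750, 0.3750, 0.2500]
t=1: π = [0.2656, 0.4219, 0.3125]
t=2: π = [0.2949, 0.4082, 0.2969]
t=3: π = [0.2874, 0.4119, 0.3008]
t=4: π = [0.2893, 0.4109, 0.2998]
t=5: π = [0.2888, 0.4112, 0.3000]
t=6: π = [0.2889, 0.4111, 0.3000]

π = [0.2889, 0.4111, 0.3000]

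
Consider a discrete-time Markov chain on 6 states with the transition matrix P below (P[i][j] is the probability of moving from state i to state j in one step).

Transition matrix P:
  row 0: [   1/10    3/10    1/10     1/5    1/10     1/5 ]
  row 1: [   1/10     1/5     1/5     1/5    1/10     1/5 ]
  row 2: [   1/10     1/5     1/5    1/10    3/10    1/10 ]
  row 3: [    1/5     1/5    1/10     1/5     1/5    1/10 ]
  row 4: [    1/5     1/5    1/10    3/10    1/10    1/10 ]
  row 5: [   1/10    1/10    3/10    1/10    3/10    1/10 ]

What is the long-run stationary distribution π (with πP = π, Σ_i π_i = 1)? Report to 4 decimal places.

Balance equations π_j = Σ_i π_i·P[i][j]:
  π_0 = 1/10·π_0 + 1/10·π_1 + 1/10·π_2 + 1/5·π_3 + 1/5·π_4 + 1/10·π_5
  π_1 = 3/10·π_0 + 1/5·π_1 + 1/5·π_2 + 1/5·π_3 + 1/5·π_4 + 1/10·π_5
  π_2 = 1/10·π_0 + 1/5·π_1 + 1/5·π_2 + 1/10·π_3 + 1/10·π_4 + 3/10·π_5
  π_3 = 1/5·π_0 + 1/5·π_1 + 1/10·π_2 + 1/5·π_3 + 3/10·π_4 + 1/10·π_5
  π_4 = 1/10·π_0 + 1/10·π_1 + 3/10·π_2 + 1/5·π_3 + 1/10·π_4 + 3/10·π_5
  normalize: π_0 + π_1 + π_2 + π_3 + π_4 + π_5 = 1
Solving the linear system gives exactly π = [279/2042, 409/2042, 333/2042, 2113/11231, 2001/11231, 273/2042].

π = [0.1366, 0.2003, 0.1631, 0.1881, 0.1782, 0.1337]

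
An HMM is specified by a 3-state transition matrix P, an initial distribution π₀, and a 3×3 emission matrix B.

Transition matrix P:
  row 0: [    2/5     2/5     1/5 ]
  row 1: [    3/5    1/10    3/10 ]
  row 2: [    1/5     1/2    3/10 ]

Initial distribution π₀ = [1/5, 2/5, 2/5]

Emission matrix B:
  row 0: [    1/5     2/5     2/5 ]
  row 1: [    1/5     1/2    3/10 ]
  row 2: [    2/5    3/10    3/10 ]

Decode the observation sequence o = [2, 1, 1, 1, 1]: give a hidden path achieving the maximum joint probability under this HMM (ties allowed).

path = [2, 1, 0, 1, 0]

t=0: δ = [8.000e-02, 1.200e-01, 1.200e-01]  (obs o_0=2)
t=1: δ = [2.880e-02, 3.000e-02, 1.080e-02]  ψ = [1, 2, 1]  (obs o_1=1)
t=2: δ = [7.200e-03, 5.760e-03, 2.700e-03]  ψ = [1, 0, 1]  (obs o_2=1)
t=3: δ = [1.382e-03, 1.440e-03, 5.184e-04]  ψ = [1, 0, 1]  (obs o_3=1)
t=4: δ = [3.456e-04, 2.765e-04, 1.296e-04]  ψ = [1, 0, 1]  (obs o_4=1)
backtrack: best end state = 0; path = [2, 1, 0, 1, 0]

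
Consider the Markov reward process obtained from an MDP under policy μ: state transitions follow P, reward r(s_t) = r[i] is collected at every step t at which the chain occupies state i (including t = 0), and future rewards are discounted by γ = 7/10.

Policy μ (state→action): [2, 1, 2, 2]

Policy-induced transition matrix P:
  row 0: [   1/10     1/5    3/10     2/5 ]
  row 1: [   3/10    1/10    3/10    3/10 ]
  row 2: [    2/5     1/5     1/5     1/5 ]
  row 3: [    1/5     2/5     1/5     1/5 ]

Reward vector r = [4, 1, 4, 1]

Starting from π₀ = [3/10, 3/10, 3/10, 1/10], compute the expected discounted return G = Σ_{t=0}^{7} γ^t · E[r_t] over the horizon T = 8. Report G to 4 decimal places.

G = 8.1693

t=0: π = [0.3000, 0.3000, 0.3000, 0.1000], E[r] = 2.8000, γ^t·E[r] = 2.800000, running G = 2.800000
t=1: π = [0.2600, 0.1900, 0.2600, 0.2900], E[r] = 2.5600, γ^t·E[r] = 1.792000, running G = 4.592000
t=2: π = [0.2450, 0.2390, 0.2450, 0.2710], E[r] = 2.4700, γ^t·E[r] = 1.210300, running G = 5.802300
t=3: π = [0.2484, 0.2303, 0.2484, 0.2729], E[r] = 2.4904, γ^t·E[r] = 0.854207, running G = 6.656507
t=4: π = [0.2479, 0.2316, 0.2479, 0.2727], E[r] = 2.4872, γ^t·E[r] = 0.597182, running G = 7.253689
t=5: π = [0.2479, 0.2314, 0.2479, 0.2727], E[r] = 2.4877, γ^t·E[r] = 0.418100, running G = 7.671788
t=6: π = [0.2479, 0.2314, 0.2479, 0.2727], E[r] = 2.4876, γ^t·E[r] = 0.292663, running G = 7.964452
t=7: π = [0.2479, 0.2314, 0.2479, 0.2727], E[r] = 2.4876, γ^t·E[r] = 0.204865, running G = 8.169317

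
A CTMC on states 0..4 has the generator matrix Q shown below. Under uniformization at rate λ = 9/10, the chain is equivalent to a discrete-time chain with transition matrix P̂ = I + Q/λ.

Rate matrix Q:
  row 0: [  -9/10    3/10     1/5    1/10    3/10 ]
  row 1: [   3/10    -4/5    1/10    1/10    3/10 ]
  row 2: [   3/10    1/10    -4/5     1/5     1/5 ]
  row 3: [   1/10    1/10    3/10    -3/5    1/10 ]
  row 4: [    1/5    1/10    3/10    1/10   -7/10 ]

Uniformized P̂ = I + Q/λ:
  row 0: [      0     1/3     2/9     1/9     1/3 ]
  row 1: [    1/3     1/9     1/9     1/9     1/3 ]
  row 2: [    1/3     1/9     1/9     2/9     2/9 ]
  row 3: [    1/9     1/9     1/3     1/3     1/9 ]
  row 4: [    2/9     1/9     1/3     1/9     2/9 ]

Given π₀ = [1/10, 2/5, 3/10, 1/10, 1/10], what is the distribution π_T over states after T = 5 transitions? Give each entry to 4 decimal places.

π = [0.2016, 0.1551, 0.2259, 0.1752, 0.2423]

t=0: π = [0.1000, 0.4000, 0.3000, 0.1000, 0.1000]
t=1: π = [0.2667, 0.1333, 0.1667, 0.1667, 0.2667]
t=2: π = [0.1778, 0.1704, 0.2370, 0.1667, 0.2481]
t=3: π = [0.2095, 0.1506, 0.2230, 0.1745, 0.2424]
t=4: π = [0.1978, 0.1577, 0.2270, 0.1747, 0.2428]
t=5: π = [0.2016, 0.1551, 0.2259, 0.1752, 0.2423]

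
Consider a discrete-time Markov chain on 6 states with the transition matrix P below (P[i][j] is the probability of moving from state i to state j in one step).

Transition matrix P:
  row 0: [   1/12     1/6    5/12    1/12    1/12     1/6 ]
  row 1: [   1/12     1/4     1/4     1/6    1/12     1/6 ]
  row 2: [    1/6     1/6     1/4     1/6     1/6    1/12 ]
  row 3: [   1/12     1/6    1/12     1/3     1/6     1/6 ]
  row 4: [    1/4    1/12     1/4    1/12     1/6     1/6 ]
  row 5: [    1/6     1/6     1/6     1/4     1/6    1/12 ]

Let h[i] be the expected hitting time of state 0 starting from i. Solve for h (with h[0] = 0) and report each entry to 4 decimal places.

First-step conditioning: h[0] = 0; for i ≠ 0, h[i] = 1 + Σ_k P[i][k]·h[k].
  h[1] = 1 + 1/4·h[1] + 1/4·h[2] + 1/6·h[3] + 1/12·h[4] + 1/6·h[5]
  h[2] = 1 + 1/6·h[1] + 1/4·h[2] + 1/6·h[3] + 1/6·h[4] + 1/12·h[5]
  h[3] = 1 + 1/6·h[1] + 1/12·h[2] + 1/3·h[3] + 1/6·h[4] + 1/6·h[5]
  h[4] = 1 + 1/12·h[1] + 1/4·h[2] + 1/12·h[3] + 1/6·h[4] + 1/6·h[5]
  h[5] = 1 + 1/6·h[1] + 1/6·h[2] + 1/4·h[3] + 1/6·h[4] + 1/12·h[5]
Solving the 5×5 linear system over states ≠ 0 gives exactly h = [0, 205908/27863, 11004/1639, 205932/27863, 168468/27863, 188640/27863] (h[0] = 0 is the target).

h = [0.0000, 7.3900, 6.7138, 7.3909, 6.0463, 6.7703]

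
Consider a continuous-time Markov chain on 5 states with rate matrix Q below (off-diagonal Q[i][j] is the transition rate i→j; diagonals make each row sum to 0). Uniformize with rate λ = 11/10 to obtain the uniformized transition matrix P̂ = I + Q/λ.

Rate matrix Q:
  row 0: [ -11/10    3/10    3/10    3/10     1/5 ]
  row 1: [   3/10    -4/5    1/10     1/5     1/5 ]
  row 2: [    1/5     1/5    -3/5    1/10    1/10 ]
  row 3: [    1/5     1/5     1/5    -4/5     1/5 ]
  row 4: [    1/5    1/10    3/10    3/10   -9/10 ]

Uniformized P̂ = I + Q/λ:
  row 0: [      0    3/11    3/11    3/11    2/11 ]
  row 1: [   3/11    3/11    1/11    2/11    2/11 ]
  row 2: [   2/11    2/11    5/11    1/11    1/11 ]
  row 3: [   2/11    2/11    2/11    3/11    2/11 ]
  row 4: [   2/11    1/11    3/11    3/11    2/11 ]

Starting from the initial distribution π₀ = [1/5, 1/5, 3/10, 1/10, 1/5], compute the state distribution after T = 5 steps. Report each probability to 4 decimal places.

t=0: π = [0.2000, 0.2000, 0.3000, 0.1000, 0.2000]
t=1: π = [0.1636, 0.2000, 0.2818, 0.2000, 0.1545]
t=2: π = [0.1702, 0.2008, 0.2694, 0.2033, 0.1562]
t=3: π = [0.1691, 0.2014, 0.2667, 0.2055, 0.1573]
t=4: π = [0.1694, 0.2012, 0.2659, 0.2059, 0.1576]
t=5: π = [0.1693, 0.2012, 0.2658, 0.2061, 0.1576]

π = [0.1693, 0.2012, 0.2658, 0.2061, 0.1576]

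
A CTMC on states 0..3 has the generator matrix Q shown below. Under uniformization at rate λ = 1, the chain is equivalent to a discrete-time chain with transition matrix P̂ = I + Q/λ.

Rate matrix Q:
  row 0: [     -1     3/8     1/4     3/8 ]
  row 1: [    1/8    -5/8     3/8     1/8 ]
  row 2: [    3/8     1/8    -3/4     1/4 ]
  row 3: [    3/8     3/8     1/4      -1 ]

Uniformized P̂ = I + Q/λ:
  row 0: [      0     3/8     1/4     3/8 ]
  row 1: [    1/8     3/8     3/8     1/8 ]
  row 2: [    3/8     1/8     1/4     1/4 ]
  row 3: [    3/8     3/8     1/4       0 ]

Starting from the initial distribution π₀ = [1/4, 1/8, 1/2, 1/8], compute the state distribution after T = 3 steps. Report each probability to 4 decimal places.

t=0: π = [0.2500, 0.1250, 0.5000, 0.1250]
t=1: π = [0.2500, 0.2500, 0.2656, 0.2344]
t=2: π = [0.2188, 0.3086, 0.2813, 0.1914]
t=3: π = [0.2158, 0.3047, 0.2886, 0.1909]

π = [0.2158, 0.3047, 0.2886, 0.1909]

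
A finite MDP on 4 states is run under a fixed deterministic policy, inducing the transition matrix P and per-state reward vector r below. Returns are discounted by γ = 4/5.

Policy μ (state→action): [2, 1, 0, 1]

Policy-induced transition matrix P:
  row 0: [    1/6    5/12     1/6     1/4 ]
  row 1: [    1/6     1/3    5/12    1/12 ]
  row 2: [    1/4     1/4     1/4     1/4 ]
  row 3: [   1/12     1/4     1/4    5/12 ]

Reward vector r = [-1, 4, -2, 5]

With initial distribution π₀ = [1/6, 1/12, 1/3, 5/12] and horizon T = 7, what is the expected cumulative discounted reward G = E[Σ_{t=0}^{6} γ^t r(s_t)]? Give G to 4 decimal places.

G = 6.8284

t=0: π = [0.1667, 0.0833, 0.3333, 0.4167], E[r] = 1.5833, γ^t·E[r] = 1.583333, running G = 1.583333
t=1: π = [0.1597, 0.2847, 0.2500, 0.3056], E[r] = 2.0069, γ^t·E[r] = 1.605556, running G = 3.188889
t=2: π = [0.1620, 0.3003, 0.2841, 0.2535], E[r] = 1.7384, γ^t·E[r] = 1.112593, running G = 4.301481
t=3: π = [0.1692, 0.3020, 0.2866, 0.2422], E[r] = 1.6767, γ^t·E[r] = 0.858494, running G = 5.159975
t=4: π = [0.1704, 0.3034, 0.2862, 0.2400], E[r] = 1.6708, γ^t·E[r] = 0.684352, running G = 5.844328
t=5: π = [0.1705, 0.3037, 0.2864, 0.2394], E[r] = 1.6687, γ^t·E[r] = 0.546787, running G = 6.391115
t=6: π = [0.1706, 0.3037, 0.2864, 0.2393], E[r] = 1.6680, γ^t·E[r] = 0.437254, running G = 6.828369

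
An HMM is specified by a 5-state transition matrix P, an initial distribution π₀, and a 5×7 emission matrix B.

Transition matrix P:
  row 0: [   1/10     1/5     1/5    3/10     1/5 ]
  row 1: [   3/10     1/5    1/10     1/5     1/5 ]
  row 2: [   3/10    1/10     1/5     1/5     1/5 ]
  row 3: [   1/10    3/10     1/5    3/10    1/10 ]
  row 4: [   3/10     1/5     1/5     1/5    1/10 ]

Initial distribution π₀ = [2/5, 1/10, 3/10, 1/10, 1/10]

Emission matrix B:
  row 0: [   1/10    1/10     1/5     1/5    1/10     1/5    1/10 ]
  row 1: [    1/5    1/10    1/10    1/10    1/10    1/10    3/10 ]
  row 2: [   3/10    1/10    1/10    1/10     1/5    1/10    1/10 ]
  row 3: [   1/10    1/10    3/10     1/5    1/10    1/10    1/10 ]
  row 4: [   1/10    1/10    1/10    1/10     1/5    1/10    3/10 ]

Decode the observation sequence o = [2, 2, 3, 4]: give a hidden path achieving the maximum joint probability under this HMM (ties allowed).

t=0: δ = [8.000e-02, 1.000e-02, 3.000e-02, 3.000e-02, 1.000e-02]  (obs o_0=2)
t=1: δ = [1.800e-03, 1.600e-03, 1.600e-03, 7.200e-03, 1.600e-03]  ψ = [2, 0, 0, 0, 0]  (obs o_1=2)
t=2: δ = [1.440e-04, 2.160e-04, 1.440e-04, 4.320e-04, 7.200e-05]  ψ = [3, 3, 3, 3, 3]  (obs o_2=3)
t=3: δ = [6.480e-06, 1.296e-05, 1.728e-05, 1.296e-05, 8.640e-06]  ψ = [1, 3, 3, 3, 1]  (obs o_3=4)
backtrack: best end state = 2; path = [0, 3, 3, 2]

path = [0, 3, 3, 2]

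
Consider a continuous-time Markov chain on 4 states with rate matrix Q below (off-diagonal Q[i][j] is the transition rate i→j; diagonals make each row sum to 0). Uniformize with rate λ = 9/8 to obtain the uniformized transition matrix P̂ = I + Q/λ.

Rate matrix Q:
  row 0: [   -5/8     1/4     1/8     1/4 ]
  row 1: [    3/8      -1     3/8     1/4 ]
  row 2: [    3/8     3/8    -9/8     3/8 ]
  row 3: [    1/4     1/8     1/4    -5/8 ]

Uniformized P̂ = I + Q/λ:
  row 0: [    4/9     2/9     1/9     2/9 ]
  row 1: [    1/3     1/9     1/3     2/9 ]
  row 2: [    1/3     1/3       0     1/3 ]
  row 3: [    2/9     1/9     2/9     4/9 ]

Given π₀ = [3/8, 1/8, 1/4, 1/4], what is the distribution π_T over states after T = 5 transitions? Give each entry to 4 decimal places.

t=0: π = [0.3750, 0.1250, 0.2500, 0.2500]
t=1: π = [0.3472, 0.2083, 0.1389, 0.3056]
t=2: π = [0.3380, 0.1806, 0.1759, 0.3056]
t=3: π = [0.3369, 0.1878, 0.1656, 0.3097]
t=4: π = [0.3364, 0.1854, 0.1688, 0.3094]
t=5: π = [0.3363, 0.1860, 0.1679, 0.3097]

π = [0.3363, 0.1860, 0.1679, 0.3097]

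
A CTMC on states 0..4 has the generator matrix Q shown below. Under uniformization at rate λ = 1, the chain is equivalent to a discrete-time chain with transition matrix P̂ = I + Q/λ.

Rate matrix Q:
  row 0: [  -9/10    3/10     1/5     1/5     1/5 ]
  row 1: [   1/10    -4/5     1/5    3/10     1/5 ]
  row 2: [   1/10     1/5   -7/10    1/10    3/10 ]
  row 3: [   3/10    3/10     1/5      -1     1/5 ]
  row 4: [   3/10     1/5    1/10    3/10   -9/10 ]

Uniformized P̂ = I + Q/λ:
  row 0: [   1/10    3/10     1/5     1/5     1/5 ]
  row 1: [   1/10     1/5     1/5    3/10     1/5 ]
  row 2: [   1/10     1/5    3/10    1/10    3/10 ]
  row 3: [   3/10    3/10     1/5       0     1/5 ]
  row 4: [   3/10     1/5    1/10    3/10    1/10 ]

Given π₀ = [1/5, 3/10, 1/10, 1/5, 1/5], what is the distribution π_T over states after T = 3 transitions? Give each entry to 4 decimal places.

t=0: π = [0.2000, 0.3000, 0.1000, 0.2000, 0.2000]
t=1: π = [0.1800, 0.2400, 0.1900, 0.2000, 0.1900]
t=2: π = [0.1780, 0.2380, 0.2000, 0.1840, 0.2000]
t=3: π = [0.1768, 0.2362, 0.2000, 0.1870, 0.2000]

π = [0.1768, 0.2362, 0.2000, 0.1870, 0.2000]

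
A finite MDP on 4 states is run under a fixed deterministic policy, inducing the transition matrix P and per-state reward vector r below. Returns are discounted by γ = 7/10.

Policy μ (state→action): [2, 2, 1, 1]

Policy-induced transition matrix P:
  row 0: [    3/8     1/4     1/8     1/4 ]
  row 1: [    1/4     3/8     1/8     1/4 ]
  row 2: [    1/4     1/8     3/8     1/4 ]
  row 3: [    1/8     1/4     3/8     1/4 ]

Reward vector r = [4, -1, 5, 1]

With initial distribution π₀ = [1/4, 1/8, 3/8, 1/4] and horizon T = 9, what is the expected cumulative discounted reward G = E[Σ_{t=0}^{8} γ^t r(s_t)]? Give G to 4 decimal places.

t=0: π = [0.2500, 0.1250, 0.3750, 0.2500], E[r] = 3.0000, γ^t·E[r] = 3.000000, running G = 3.000000
t=1: π = [0.2500, 0.2188, 0.2813, 0.2500], E[r] = 2.4375, γ^t·E[r] = 1.706250, running G = 4.706250
t=2: π = [0.2500, 0.2422, 0.2578, 0.2500], E[r] = 2.2969, γ^t·E[r] = 1.125469, running G = 5.831719
t=3: π = [0.2500, 0.2480, 0.2520, 0.2500], E[r] = 2.2617, γ^t·E[r] = 0.775770, running G = 6.607488
t=4: π = [0.2500, 0.2495, 0.2505, 0.2500], E[r] = 2.2529, γ^t·E[r] = 0.540928, running G = 7.148417
t=5: π = [0.2500, 0.2499, 0.2501, 0.2500], E[r] = 2.2507, γ^t·E[r] = 0.378281, running G = 7.526697
t=6: π = [0.2500, 0.2500, 0.2500, 0.2500], E[r] = 2.2502, γ^t·E[r] = 0.264732, running G = 7.791429
t=7: π = [0.2500, 0.2500, 0.2500, 0.2500], E[r] = 2.2500, γ^t·E[r] = 0.185301, running G = 7.976730
t=8: π = [0.2500, 0.2500, 0.2500, 0.2500], E[r] = 2.2500, γ^t·E[r] = 0.129709, running G = 8.106439

G = 8.1064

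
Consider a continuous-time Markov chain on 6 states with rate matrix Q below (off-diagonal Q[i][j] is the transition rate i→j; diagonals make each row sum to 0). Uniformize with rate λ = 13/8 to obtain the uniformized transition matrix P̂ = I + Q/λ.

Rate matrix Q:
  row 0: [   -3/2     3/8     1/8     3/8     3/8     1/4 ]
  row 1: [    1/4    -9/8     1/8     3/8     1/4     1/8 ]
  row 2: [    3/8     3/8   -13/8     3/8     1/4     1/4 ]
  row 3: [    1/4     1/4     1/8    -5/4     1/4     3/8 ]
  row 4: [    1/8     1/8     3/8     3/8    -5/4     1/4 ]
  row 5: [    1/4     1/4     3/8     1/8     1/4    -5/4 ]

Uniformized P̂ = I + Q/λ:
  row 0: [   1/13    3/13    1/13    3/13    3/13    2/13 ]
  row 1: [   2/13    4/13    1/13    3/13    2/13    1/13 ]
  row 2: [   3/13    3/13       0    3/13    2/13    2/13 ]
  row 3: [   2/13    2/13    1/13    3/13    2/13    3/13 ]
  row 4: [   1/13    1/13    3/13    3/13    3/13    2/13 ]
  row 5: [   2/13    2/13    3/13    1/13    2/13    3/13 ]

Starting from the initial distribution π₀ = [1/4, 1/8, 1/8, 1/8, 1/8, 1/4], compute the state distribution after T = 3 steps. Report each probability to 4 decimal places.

π = [0.1388, 0.1893, 0.1207, 0.2051, 0.1783, 0.1678]

t=0: π = [0.2500, 0.1250, 0.1250, 0.1250, 0.1250, 0.2500]
t=1: π = [0.1346, 0.1923, 0.1250, 0.1923, 0.1827, 0.1731]
t=2: π = [0.1391, 0.1893, 0.1220, 0.2041, 0.1783, 0.1672]
t=3: π = [0.1388, 0.1893, 0.1207, 0.2051, 0.1783, 0.1678]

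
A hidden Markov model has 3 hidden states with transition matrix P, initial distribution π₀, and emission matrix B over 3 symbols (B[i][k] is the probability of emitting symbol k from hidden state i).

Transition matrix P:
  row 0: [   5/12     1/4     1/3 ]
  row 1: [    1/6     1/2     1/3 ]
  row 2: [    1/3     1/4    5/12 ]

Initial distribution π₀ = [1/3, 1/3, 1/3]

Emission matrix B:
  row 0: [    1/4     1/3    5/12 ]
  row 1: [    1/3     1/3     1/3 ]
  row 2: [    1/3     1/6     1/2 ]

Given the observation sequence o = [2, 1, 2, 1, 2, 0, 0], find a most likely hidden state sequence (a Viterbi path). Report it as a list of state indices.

t=0: δ = [1.389e-01, 1.111e-01, 1.667e-01]  (obs o_0=2)
t=1: δ = [1.929e-02, 1.852e-02, 1.157e-02]  ψ = [0, 1, 2]  (obs o_1=1)
t=2: δ = [3.349e-03, 3.086e-03, 3.215e-03]  ψ = [0, 1, 0]  (obs o_2=2)
t=3: δ = [4.651e-04, 5.144e-04, 2.233e-04]  ψ = [0, 1, 2]  (obs o_3=1)
t=4: δ = [8.075e-05, 8.573e-05, 8.573e-05]  ψ = [0, 1, 1]  (obs o_4=2)
t=5: δ = [8.412e-06, 1.429e-05, 1.191e-05]  ψ = [0, 1, 2]  (obs o_5=0)
t=6: δ = [9.923e-07, 2.381e-06, 1.654e-06]  ψ = [2, 1, 2]  (obs o_6=0)
backtrack: best end state = 1; path = [1, 1, 1, 1, 1, 1, 1]

path = [1, 1, 1, 1, 1, 1, 1]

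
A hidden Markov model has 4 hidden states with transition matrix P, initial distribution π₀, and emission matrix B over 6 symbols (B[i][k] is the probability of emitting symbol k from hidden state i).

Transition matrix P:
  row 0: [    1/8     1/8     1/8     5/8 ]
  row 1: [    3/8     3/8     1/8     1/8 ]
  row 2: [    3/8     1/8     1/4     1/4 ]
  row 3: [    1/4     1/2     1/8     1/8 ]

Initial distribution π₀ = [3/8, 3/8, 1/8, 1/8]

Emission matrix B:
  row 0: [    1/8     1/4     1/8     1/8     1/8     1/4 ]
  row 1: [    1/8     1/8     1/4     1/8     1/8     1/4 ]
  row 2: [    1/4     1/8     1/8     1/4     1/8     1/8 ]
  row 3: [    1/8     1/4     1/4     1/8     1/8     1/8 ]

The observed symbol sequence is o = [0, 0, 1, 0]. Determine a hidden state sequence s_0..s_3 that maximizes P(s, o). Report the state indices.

t=0: δ = [4.688e-02, 4.688e-02, 3.125e-02, 1.562e-02]  (obs o_0=0)
t=1: δ = [2.197e-03, 2.197e-03, 1.953e-03, 3.662e-03]  ψ = [1, 1, 2, 0]  (obs o_1=0)
t=2: δ = [2.289e-04, 2.289e-04, 6.104e-05, 3.433e-04]  ψ = [3, 3, 2, 0]  (obs o_2=1)
t=3: δ = [1.073e-05, 2.146e-05, 1.073e-05, 1.788e-05]  ψ = [1, 3, 3, 0]  (obs o_3=0)
backtrack: best end state = 1; path = [1, 0, 3, 1]

path = [1, 0, 3, 1]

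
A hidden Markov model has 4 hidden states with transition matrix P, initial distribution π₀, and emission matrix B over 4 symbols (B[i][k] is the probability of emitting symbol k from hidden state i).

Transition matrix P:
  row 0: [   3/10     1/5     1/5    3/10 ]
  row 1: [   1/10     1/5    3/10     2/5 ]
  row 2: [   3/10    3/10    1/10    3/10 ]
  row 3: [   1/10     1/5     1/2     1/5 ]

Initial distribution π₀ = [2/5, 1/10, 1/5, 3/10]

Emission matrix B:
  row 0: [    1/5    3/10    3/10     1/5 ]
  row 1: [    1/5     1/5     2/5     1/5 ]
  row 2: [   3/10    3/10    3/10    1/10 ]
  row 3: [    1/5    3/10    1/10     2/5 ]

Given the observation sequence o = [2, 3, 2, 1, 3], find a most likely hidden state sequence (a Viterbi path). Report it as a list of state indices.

path = [0, 3, 2, 0, 3]

t=0: δ = [1.200e-01, 4.000e-02, 6.000e-02, 3.000e-02]  (obs o_0=2)
t=1: δ = [7.200e-03, 4.800e-03, 2.400e-03, 1.440e-02]  ψ = [0, 0, 0, 0]  (obs o_1=3)
t=2: δ = [6.480e-04, 1.152e-03, 2.160e-03, 2.880e-04]  ψ = [0, 3, 3, 3]  (obs o_2=2)
t=3: δ = [1.944e-04, 1.296e-04, 1.037e-04, 1.944e-04]  ψ = [2, 2, 1, 2]  (obs o_3=1)
t=4: δ = [1.166e-05, 7.776e-06, 9.720e-06, 2.333e-05]  ψ = [0, 0, 3, 0]  (obs o_4=3)
backtrack: best end state = 3; path = [0, 3, 2, 0, 3]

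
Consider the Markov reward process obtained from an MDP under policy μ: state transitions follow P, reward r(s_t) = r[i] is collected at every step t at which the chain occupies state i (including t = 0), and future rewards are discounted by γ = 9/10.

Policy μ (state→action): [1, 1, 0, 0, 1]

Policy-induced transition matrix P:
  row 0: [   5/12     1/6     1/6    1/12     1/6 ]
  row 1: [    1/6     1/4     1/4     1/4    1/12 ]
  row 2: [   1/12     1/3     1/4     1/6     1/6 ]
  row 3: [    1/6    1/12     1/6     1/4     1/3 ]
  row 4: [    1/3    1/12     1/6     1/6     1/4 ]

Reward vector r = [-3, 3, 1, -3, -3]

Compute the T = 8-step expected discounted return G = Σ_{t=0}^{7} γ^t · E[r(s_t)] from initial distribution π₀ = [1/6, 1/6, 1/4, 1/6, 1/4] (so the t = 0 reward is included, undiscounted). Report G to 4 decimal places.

G = -6.1440

t=0: π = [0.1667, 0.1667, 0.2500, 0.1667, 0.2500], E[r] = -1.0000, γ^t·E[r] = -1.000000, running G = -1.000000
t=1: π = [0.2292, 0.1875, 0.2014, 0.1806, 0.2014], E[r] = -1.0694, γ^t·E[r] = -0.962500, running G = -1.962500
t=2: π = [0.2407, 0.1840, 0.1991, 0.1782, 0.1979], E[r] = -1.0995, γ^t·E[r] = -0.890625, running G = -2.853125
t=3: π = [0.2432, 0.1838, 0.1986, 0.1768, 0.1975], E[r] = -1.1026, γ^t·E[r] = -0.803813, running G = -3.656938
t=4: π = [0.2439, 0.1839, 0.1985, 0.1764, 0.1973], E[r] = -1.1025, γ^t·E[r] = -0.723357, running G = -4.380295
t=5: π = [0.2440, 0.1839, 0.1985, 0.1764, 0.1972], E[r] = -1.1022, γ^t·E[r] = -0.650860, running G = -5.031155
t=6: π = [0.2440, 0.1840, 0.1985, 0.1764, 0.1972], E[r] = -1.1021, γ^t·E[r] = -0.585712, running G = -5.616867
t=7: π = [0.2440, 0.1840, 0.1985, 0.1764, 0.1972], E[r] = -1.1021, γ^t·E[r] = -0.527123, running G = -6.143991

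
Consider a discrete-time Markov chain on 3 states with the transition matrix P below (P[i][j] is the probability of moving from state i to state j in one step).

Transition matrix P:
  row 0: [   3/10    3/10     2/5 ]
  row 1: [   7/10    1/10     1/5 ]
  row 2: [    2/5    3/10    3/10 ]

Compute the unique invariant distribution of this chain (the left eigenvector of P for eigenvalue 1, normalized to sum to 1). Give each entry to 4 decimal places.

Balance equations π_j = Σ_i π_i·P[i][j]:
  π_0 = 3/10·π_0 + 7/10·π_1 + 2/5·π_2
  π_1 = 3/10·π_0 + 1/10·π_1 + 3/10·π_2
  normalize: π_0 + π_1 + π_2 = 1
Solving the linear system gives exactly π = [19/44, 1/4, 7/22].

π = [0.4318, 0.2500, 0.3182]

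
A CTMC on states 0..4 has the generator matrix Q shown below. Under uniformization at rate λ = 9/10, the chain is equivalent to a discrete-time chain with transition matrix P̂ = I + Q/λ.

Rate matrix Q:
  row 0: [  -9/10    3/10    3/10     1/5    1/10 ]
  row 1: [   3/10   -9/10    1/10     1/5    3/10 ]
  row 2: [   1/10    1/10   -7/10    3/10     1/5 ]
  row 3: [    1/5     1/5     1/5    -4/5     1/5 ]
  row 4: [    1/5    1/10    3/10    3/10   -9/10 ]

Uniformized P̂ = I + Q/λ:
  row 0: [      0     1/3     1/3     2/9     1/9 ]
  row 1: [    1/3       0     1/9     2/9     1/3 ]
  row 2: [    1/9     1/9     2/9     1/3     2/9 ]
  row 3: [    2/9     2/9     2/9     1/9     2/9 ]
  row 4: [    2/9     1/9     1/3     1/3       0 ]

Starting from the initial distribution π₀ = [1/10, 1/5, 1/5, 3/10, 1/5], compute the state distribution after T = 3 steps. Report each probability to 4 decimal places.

t=0: π = [0.1000, 0.2000, 0.2000, 0.3000, 0.2000]
t=1: π = [0.2000, 0.1444, 0.2333, 0.2333, 0.1889]
t=2: π = [0.1679, 0.1654, 0.2494, 0.2432, 0.1741]
t=3: π = [0.1756, 0.1571, 0.2418, 0.2422, 0.1833]

π = [0.1756, 0.1571, 0.2418, 0.2422, 0.1833]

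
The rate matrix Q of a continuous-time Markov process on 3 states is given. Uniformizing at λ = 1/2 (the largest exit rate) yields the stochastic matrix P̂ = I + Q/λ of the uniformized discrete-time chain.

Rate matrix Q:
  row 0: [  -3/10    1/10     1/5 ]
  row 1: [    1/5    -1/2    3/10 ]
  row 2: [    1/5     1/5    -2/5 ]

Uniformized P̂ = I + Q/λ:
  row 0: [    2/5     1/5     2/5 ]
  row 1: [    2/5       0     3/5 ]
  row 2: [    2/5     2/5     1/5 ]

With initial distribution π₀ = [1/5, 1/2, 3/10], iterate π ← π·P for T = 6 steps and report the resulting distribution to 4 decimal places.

π = [0.4000, 0.2293, 0.3707]

t=0: π = [0.2000, 0.5000, 0.3000]
t=1: π = [0.4000, 0.1600, 0.4400]
t=2: π = [0.4000, 0.2560, 0.3440]
t=3: π = [0.4000, 0.2176, 0.3824]
t=4: π = [0.4000, 0.2330, 0.3670]
t=5: π = [0.4000, 0.2268, 0.3732]
t=6: π = [0.4000, 0.2293, 0.3707]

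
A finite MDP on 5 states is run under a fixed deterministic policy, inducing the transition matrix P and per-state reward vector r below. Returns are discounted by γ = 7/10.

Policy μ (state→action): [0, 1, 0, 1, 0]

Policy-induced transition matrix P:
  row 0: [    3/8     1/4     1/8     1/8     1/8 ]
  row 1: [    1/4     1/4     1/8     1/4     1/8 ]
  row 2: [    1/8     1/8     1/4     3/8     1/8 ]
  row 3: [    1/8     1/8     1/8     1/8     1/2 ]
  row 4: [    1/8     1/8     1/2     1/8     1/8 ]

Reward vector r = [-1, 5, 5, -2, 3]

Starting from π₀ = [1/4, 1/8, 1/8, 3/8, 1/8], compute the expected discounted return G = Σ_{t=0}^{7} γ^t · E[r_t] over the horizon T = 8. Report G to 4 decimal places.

t=0: π = [0.2500, 0.1250, 0.1250, 0.3750, 0.1250], E[r] = 0.6250, γ^t·E[r] = 0.625000, running G = 0.625000
t=1: π = [0.2031, 0.1719, 0.1875, 0.1719, 0.2656], E[r] = 2.0469, γ^t·E[r] = 1.432813, running G = 2.057813
t=2: π = [0.1973, 0.1719, 0.2480, 0.1934, 0.1895], E[r] = 2.0840, γ^t·E[r] = 1.021152, running G = 3.078965
t=3: π = [0.1958, 0.1711, 0.2271, 0.2085, 0.1975], E[r] = 1.9707, γ^t·E[r] = 0.675951, running G = 3.754916
t=4: π = [0.1953, 0.1709, 0.2274, 0.2032, 0.2032], E[r] = 1.9995, γ^t·E[r] = 0.480075, running G = 4.234991
t=5: π = [0.1952, 0.1708, 0.2296, 0.2032, 0.2012], E[r] = 2.0039, γ^t·E[r] = 0.336800, running G = 4.571791
t=6: π = [0.1951, 0.1707, 0.2291, 0.2038, 0.2012], E[r] = 2.0004, γ^t·E[r] = 0.235349, running G = 4.807141
t=7: π = [0.1951, 0.1707, 0.2291, 0.2036, 0.2014], E[r] = 2.0010, γ^t·E[r] = 0.164791, running G = 4.971931

G = 4.9719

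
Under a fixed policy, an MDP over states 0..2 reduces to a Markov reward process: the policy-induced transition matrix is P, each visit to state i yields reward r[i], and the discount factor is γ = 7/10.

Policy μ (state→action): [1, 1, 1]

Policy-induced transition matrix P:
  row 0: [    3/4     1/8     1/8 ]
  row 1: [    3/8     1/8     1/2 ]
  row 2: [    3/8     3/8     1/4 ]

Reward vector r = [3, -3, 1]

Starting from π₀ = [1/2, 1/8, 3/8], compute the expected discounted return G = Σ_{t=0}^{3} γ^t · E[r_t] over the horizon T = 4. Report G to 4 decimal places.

G = 3.5861

t=0: π = [0.5000, 0.1250, 0.3750], E[r] = 1.5000, γ^t·E[r] = 1.500000, running G = 1.500000
t=1: π = [0.5625, 0.2188, 0.2188], E[r] = 1.2500, γ^t·E[r] = 0.875000, running G = 2.375000
t=2: π = [0.5859, 0.1797, 0.2344], E[r] = 1.4531, γ^t·E[r] = 0.712031, running G = 3.087031
t=3: π = [0.5947, 0.1836, 0.2217], E[r] = 1.4551, γ^t·E[r] = 0.499092, running G = 3.586123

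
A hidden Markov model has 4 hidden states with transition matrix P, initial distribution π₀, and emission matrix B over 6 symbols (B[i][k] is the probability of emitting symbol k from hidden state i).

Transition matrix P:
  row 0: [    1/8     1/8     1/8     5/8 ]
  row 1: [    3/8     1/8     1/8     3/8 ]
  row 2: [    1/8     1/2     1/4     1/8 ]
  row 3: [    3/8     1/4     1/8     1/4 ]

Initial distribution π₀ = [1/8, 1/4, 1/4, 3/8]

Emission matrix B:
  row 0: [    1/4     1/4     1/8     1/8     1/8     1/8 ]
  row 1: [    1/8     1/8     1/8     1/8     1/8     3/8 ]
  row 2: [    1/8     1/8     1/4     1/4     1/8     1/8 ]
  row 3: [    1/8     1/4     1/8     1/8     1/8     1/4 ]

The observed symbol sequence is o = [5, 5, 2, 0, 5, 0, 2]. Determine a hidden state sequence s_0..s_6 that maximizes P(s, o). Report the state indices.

t=0: δ = [1.562e-02, 9.375e-02, 3.125e-02, 9.375e-02]  (obs o_0=5)
t=1: δ = [4.395e-03, 8.789e-03, 1.465e-03, 8.789e-03]  ψ = [1, 3, 1, 1]  (obs o_1=5)
t=2: δ = [4.120e-04, 2.747e-04, 2.747e-04, 4.120e-04]  ψ = [1, 3, 1, 1]  (obs o_2=2)
t=3: δ = [3.862e-05, 1.717e-05, 8.583e-06, 3.219e-05]  ψ = [3, 2, 2, 0]  (obs o_3=0)
t=4: δ = [1.509e-06, 3.017e-06, 6.035e-07, 6.035e-06]  ψ = [3, 3, 0, 0]  (obs o_4=5)
t=5: δ = [5.658e-07, 1.886e-07, 9.430e-08, 1.886e-07]  ψ = [3, 3, 3, 3]  (obs o_5=0)
t=6: δ = [8.840e-09, 8.840e-09, 1.768e-08, 4.420e-08]  ψ = [0, 0, 0, 0]  (obs o_6=2)
backtrack: best end state = 3; path = [3, 1, 3, 0, 3, 0, 3]

path = [3, 1, 3, 0, 3, 0, 3]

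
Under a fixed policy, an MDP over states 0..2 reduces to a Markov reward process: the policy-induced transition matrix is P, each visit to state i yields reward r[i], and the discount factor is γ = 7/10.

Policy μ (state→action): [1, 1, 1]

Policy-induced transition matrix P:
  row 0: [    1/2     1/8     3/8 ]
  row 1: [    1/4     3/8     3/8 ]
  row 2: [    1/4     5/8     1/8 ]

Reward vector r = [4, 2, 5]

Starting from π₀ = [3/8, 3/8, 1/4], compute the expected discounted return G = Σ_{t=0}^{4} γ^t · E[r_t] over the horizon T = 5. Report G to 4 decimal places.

t=0: π = [0.3750, 0.3750, 0.2500], E[r] = 3.5000, γ^t·E[r] = 3.500000, running G = 3.500000
t=1: π = [0.3438, 0.3438, 0.3125], E[r] = 3.6250, γ^t·E[r] = 2.537500, running G = 6.037500
t=2: π = [0.3359, 0.3672, 0.2969], E[r] = 3.5625, γ^t·E[r] = 1.745625, running G = 7.783125
t=3: π = [0.3340, 0.3652, 0.3008], E[r] = 3.5703, γ^t·E[r] = 1.224617, running G = 9.007742
t=4: π = [0.3335, 0.3667, 0.2998], E[r] = 3.5664, γ^t·E[r] = 0.856294, running G = 9.864036

G = 9.8640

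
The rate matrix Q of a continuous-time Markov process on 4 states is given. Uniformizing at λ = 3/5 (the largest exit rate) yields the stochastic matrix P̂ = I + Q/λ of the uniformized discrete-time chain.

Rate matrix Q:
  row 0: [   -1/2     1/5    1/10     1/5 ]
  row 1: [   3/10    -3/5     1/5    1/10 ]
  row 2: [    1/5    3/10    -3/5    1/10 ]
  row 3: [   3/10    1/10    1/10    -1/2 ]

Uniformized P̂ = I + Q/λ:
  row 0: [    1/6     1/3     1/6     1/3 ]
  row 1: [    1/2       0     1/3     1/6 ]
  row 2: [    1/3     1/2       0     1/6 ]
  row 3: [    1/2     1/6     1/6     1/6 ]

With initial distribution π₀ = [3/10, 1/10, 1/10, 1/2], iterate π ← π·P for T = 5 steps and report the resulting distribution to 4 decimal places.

t=0: π = [0.3000, 0.1000, 0.1000, 0.5000]
t=1: π = [0.3833, 0.2333, 0.1667, 0.2167]
t=2: π = [0.3444, 0.2472, 0.1778, 0.2306]
t=3: π = [0.3556, 0.2421, 0.1782, 0.2241]
t=4: π = [0.3518, 0.2450, 0.1773, 0.2259]
t=5: π = [0.3532, 0.2436, 0.1779, 0.2253]

π = [0.3532, 0.2436, 0.1779, 0.2253]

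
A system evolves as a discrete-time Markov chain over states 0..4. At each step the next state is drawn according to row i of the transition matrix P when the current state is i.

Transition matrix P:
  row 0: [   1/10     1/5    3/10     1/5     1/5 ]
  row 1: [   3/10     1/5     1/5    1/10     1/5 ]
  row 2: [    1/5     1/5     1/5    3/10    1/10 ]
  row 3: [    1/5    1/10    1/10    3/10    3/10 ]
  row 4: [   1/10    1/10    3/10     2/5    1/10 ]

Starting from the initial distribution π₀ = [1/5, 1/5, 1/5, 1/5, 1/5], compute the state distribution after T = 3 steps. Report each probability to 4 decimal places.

π = [0.1790, 0.1546, 0.2098, 0.2694, 0.1872]

t=0: π = [0.2000, 0.2000, 0.2000, 0.2000, 0.2000]
t=1: π = [0.1800, 0.1600, 0.2200, 0.2600, 0.1800]
t=2: π = [0.1800, 0.1560, 0.2100, 0.2680, 0.1860]
t=3: π = [0.1790, 0.1546, 0.2098, 0.2694, 0.1872]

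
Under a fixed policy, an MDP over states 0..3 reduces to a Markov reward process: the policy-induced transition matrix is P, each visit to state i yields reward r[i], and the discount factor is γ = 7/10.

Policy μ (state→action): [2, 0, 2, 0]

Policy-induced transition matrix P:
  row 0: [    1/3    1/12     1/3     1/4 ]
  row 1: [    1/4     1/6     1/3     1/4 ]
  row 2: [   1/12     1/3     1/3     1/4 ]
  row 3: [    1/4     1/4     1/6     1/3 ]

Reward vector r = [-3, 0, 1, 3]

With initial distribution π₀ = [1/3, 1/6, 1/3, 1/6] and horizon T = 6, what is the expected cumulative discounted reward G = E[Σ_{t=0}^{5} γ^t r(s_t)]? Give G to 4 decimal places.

t=0: π = [0.3333, 0.1667, 0.3333, 0.1667], E[r] = -0.1667, γ^t·E[r] = -0.166667, running G = -0.166667
t=1: π = [0.2222, 0.2083, 0.3056, 0.2639], E[r] = 0.4306, γ^t·E[r] = 0.301389, running G = 0.134722
t=2: π = [0.2176, 0.2211, 0.2894, 0.2720], E[r] = 0.4525, γ^t·E[r] = 0.221748, running G = 0.356470
t=3: π = [0.2199, 0.2194, 0.2880, 0.2727], E[r] = 0.4463, γ^t·E[r] = 0.153073, running G = 0.509543
t=4: π = [0.2203, 0.2191, 0.2879, 0.2727], E[r] = 0.4451, γ^t·E[r] = 0.106864, running G = 0.616406
t=5: π = [0.2204, 0.2190, 0.2879, 0.2727], E[r] = 0.4449, γ^t·E[r] = 0.074778, running G = 0.691185

G = 0.6912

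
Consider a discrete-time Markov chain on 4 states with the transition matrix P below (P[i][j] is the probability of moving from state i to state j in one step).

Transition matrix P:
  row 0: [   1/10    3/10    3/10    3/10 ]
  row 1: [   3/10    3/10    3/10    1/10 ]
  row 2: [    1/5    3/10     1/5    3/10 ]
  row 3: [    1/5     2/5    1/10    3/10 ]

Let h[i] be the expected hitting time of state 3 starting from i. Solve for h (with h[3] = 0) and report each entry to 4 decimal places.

h = [4.1667, 5.0000, 4.1667, 0.0000]

First-step conditioning: h[3] = 0; for i ≠ 3, h[i] = 1 + Σ_k P[i][k]·h[k].
  h[0] = 1 + 1/10·h[0] + 3/10·h[1] + 3/10·h[2]
  h[1] = 1 + 3/10·h[0] + 3/10·h[1] + 3/10·h[2]
  h[2] = 1 + 1/5·h[0] + 3/10·h[1] + 1/5·h[2]
Solving the 3×3 linear system over states ≠ 3 gives exactly h = [25/6, 5, 25/6, 0] (h[3] = 0 is the target).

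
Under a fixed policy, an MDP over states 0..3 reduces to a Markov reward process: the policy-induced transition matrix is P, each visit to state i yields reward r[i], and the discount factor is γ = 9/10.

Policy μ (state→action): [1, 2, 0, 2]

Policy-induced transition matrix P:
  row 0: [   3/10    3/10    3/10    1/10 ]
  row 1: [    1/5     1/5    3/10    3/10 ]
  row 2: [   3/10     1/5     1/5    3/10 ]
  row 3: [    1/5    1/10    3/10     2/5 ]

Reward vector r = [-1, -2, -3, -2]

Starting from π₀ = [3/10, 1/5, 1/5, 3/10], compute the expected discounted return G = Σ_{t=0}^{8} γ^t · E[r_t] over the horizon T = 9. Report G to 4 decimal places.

t=0: π = [0.3000, 0.2000, 0.2000, 0.3000], E[r] = -1.9000, γ^t·E[r] = -1.900000, running G = -1.900000
t=1: π = [0.2500, 0.2000, 0.2800, 0.2700], E[r] = -2.0300, γ^t·E[r] = -1.827000, running G = -3.727000
t=2: π = [0.2530, 0.1980, 0.2720, 0.2770], E[r] = -2.0190, γ^t·E[r] = -1.635390, running G = -5.362390
t=3: π = [0.2525, 0.1976, 0.2728, 0.2771], E[r] = -2.0203, γ^t·E[r] = -1.472799, running G = -6.835189
t=4: π = [0.2525, 0.1975, 0.2727, 0.2772], E[r] = -2.0202, γ^t·E[r] = -1.325447, running G = -8.160635
t=5: π = [0.2525, 0.1975, 0.2727, 0.2772], E[r] = -2.0202, γ^t·E[r] = -1.192910, running G = -9.353545
t=6: π = [0.2525, 0.1975, 0.2727, 0.2772], E[r] = -2.0202, γ^t·E[r] = -1.073618, running G = -10.427163
t=7: π = [0.2525, 0.1975, 0.2727, 0.2772], E[r] = -2.0202, γ^t·E[r] = -0.966256, running G = -11.393420
t=8: π = [0.2525, 0.1975, 0.2727, 0.2772], E[r] = -2.0202, γ^t·E[r] = -0.869631, running G = -12.263050

G = -12.2631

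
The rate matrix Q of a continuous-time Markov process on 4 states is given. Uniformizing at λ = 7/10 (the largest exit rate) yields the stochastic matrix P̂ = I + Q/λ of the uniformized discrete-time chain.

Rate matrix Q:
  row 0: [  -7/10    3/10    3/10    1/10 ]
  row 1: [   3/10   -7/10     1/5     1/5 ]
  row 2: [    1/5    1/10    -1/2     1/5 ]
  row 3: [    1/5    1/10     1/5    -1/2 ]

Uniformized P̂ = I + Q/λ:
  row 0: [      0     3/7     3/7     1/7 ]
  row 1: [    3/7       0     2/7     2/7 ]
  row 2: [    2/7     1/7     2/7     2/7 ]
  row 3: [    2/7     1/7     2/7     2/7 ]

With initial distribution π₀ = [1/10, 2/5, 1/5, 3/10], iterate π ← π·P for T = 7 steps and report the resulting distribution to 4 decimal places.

t=0: π = [0.1000, 0.4000, 0.2000, 0.3000]
t=1: π = [0.3143, 0.1143, 0.3000, 0.2714]
t=2: π = [0.2122, 0.2163, 0.3306, 0.2408]
t=3: π = [0.2560, 0.1726, 0.3160, 0.2554]
t=4: π = [0.2372, 0.1913, 0.3223, 0.2491]
t=5: π = [0.2453, 0.1833, 0.3196, 0.2518]
t=6: π = [0.2418, 0.1867, 0.3208, 0.2507]
t=7: π = [0.2433, 0.1853, 0.3203, 0.2512]

π = [0.2433, 0.1853, 0.3203, 0.2512]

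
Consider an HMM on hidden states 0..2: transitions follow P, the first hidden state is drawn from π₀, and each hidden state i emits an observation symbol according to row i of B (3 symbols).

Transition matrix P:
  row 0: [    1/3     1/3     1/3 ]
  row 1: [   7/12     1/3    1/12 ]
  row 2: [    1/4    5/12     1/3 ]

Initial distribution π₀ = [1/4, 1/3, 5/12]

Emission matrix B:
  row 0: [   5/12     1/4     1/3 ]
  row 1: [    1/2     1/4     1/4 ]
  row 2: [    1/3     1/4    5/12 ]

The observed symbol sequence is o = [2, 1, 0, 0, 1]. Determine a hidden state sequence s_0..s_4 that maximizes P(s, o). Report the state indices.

path = [2, 1, 0, 1, 0]

t=0: δ = [8.333e-02, 8.333e-02, 1.736e-01]  (obs o_0=2)
t=1: δ = [1.215e-02, 1.808e-02, 1.447e-02]  ψ = [1, 2, 2]  (obs o_1=1)
t=2: δ = [4.396e-03, 3.014e-03, 1.608e-03]  ψ = [1, 1, 2]  (obs o_2=0)
t=3: δ = [7.326e-04, 7.326e-04, 4.884e-04]  ψ = [1, 0, 0]  (obs o_3=0)
t=4: δ = [1.068e-04, 6.105e-05, 6.105e-05]  ψ = [1, 0, 0]  (obs o_4=1)
backtrack: best end state = 0; path = [2, 1, 0, 1, 0]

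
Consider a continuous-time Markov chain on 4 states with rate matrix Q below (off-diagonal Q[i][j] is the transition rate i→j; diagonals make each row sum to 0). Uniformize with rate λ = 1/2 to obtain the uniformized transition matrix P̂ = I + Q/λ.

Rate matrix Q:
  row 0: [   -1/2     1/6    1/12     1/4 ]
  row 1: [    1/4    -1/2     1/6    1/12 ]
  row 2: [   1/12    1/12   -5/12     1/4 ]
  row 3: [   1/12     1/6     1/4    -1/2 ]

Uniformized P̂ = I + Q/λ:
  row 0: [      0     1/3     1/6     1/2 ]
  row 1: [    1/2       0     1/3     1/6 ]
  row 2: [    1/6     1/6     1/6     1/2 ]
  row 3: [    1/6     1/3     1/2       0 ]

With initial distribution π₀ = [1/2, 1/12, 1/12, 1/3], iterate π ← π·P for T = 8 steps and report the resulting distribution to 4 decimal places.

π = [0.2033, 0.2132, 0.2977, 0.2858]

t=0: π = [0.5000, 0.0833, 0.0833, 0.3333]
t=1: π = [0.1111, 0.2917, 0.2917, 0.3056]
t=2: π = [0.2454, 0.1875, 0.3171, 0.2500]
t=3: π = [0.1883, 0.2180, 0.2813, 0.3125]
t=4: π = [0.2079, 0.2138, 0.3072, 0.2711]
t=5: π = [0.2033, 0.2109, 0.2927, 0.2932]
t=6: π = [0.2031, 0.2143, 0.2995, 0.2831]
t=7: π = [0.2042, 0.2120, 0.2967, 0.2870]
t=8: π = [0.2033, 0.2132, 0.2977, 0.2858]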